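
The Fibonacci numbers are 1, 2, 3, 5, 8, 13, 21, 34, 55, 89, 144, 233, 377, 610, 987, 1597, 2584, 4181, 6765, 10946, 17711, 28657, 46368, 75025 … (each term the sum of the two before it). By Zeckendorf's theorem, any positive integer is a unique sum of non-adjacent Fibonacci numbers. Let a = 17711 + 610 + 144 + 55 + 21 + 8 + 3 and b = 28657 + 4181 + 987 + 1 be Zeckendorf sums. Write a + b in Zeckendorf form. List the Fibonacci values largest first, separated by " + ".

46368 + 4181 + 1597 + 144 + 55 + 21 + 8 + 3 + 1

The two numbers are 18552 and 33826, so their sum is 52378.
52378: greatest Fibonacci not exceeding it is 46368, leaving 6010
6010: greatest Fibonacci not exceeding it is 4181, leaving 1829
1829: greatest Fibonacci not exceeding it is 1597, leaving 232
232: greatest Fibonacci not exceeding it is 144, leaving 88
88: greatest Fibonacci not exceeding it is 55, leaving 33
33: greatest Fibonacci not exceeding it is 21, leaving 12
12: greatest Fibonacci not exceeding it is 8, leaving 4
4: greatest Fibonacci not exceeding it is 3, leaving 1
1: greatest Fibonacci not exceeding it is 1, leaving 0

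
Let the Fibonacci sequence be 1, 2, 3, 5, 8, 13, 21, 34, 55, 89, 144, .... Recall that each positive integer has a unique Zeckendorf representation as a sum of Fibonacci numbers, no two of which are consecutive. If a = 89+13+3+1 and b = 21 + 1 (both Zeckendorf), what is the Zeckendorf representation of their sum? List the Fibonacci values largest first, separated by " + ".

89 + 34 + 5

The two numbers are 106 and 22, so their sum is 128.
Repeatedly subtract the largest Fibonacci number that fits:
89 ≤ 128 < 144, so take 89; remainder 39
34 ≤ 39 < 55, so take 34; remainder 5
5 ≤ 5 < 8, so take 5; remainder 0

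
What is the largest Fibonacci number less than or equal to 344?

233 ≤ 344 < 377, so the largest Fibonacci number not exceeding 344 is 233.

233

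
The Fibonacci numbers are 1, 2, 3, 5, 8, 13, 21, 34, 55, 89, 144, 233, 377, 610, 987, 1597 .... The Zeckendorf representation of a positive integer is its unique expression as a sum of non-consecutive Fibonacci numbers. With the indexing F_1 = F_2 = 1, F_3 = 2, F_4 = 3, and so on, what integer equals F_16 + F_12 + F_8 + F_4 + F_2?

F_16 + F_12 + F_8 + F_4 + F_2 = 987 + 144 + 21 + 3 + 1 = 1156.

1156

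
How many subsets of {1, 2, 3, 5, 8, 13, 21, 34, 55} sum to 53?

4

53 = 34+13+5+1 = 34+13+3+2+1 = 34+8+5+3+2+1 = 21+13+8+5+3+2+1 — 4 representations.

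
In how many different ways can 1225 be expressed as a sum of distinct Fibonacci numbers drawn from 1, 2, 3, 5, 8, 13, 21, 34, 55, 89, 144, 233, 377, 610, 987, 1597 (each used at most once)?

1225 = 987+233+5 = 987+233+3+2 = 987+144+89+5 = … (15 more), for 18 in all.

18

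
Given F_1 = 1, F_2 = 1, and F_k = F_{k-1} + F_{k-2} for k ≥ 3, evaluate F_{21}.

Iterating the recurrence up to F_{15} = 610 and F_{14} = 377:
F_{16} = F_{15} + F_{14} = 610 + 377 = 987
F_{17} = F_{16} + F_{15} = 987 + 610 = 1597
F_{18} = F_{17} + F_{16} = 1597 + 987 = 2584
F_{19} = F_{18} + F_{17} = 2584 + 1597 = 4181
F_{20} = F_{19} + F_{18} = 4181 + 2584 = 6765
F_{21} = F_{20} + F_{19} = 6765 + 4181 = 10946

10946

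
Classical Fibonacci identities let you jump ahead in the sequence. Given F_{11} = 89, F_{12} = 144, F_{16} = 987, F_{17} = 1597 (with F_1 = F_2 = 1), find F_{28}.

317811

By the addition formula F_{m+n} = F_m F_{n+1} + F_{m−1} F_n with m=12, n=16: F_{28} = 144·1597 + 89·987 = 229968 + 87843 = 317811.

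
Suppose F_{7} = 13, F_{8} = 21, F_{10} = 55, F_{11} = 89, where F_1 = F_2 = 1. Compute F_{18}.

By the addition formula F_{m+n} = F_m F_{n+1} + F_{m−1} F_n with m=8, n=10: F_{18} = 21·89 + 13·55 = 1869 + 715 = 2584.

2584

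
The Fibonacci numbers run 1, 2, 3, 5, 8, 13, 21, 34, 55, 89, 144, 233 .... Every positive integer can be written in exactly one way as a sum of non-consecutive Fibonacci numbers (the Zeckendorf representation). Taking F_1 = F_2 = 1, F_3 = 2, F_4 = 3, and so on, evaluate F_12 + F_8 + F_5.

170

F_12 + F_8 + F_5 = 144 + 21 + 5 = 170.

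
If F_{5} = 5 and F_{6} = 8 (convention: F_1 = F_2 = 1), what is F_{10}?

55

By the doubling identity F_{2k} = F_k(2F_{k+1} − F_k): F_{10} = 5·(2·8 − 5) = 5·11 = 55.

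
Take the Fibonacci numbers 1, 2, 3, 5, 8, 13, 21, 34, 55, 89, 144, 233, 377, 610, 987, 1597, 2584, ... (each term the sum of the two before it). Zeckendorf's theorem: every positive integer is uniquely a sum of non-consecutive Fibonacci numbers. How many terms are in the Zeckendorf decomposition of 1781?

Greedy algorithm:
take 1597 (≤ 1781); 1781 − 1597 = 184
take 144 (≤ 184); 184 − 144 = 40
take 34 (≤ 40); 40 − 34 = 6
take 5 (≤ 6); 6 − 5 = 1
take 1 (≤ 1); 1 − 1 = 0
1781 = 1597 + 144 + 34 + 5 + 1, which has 5 terms.

5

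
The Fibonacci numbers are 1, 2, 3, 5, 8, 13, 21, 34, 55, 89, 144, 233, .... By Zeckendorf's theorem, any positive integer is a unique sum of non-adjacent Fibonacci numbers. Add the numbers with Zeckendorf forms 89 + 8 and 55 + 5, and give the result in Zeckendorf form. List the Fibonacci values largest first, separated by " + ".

The two numbers are 97 and 60, so their sum is 157.
Repeatedly subtract the largest Fibonacci number that fits:
157: greatest Fibonacci not exceeding it is 144, leaving 13
13: greatest Fibonacci not exceeding it is 13, leaving 0

144 + 13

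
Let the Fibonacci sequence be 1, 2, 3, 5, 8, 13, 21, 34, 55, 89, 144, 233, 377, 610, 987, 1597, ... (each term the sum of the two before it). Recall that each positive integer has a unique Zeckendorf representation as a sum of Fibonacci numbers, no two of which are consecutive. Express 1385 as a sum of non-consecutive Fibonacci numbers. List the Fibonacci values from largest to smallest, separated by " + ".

Greedy algorithm:
1385: greatest Fibonacci not exceeding it is 987, leaving 398
398: greatest Fibonacci not exceeding it is 377, leaving 21
21: greatest Fibonacci not exceeding it is 21, leaving 0
So 1385 = 987 + 377 + 21, with no two terms consecutive in the sequence.

987 + 377 + 21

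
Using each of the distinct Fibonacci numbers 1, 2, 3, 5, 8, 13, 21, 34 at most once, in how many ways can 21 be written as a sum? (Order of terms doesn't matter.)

4

Starting from the Zeckendorf form and repeatedly splitting a term F_k into F_{k−1} + F_{k−2} (when neither is already used) reaches every representation.
21 = 21 = 13+8 = 13+5+3 = … (1 more), for 4 in all.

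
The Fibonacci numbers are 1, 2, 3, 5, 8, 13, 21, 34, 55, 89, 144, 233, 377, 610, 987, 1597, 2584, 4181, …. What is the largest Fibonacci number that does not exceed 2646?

2584

2584 ≤ 2646 < 4181, so the largest Fibonacci number not exceeding 2646 is 2584.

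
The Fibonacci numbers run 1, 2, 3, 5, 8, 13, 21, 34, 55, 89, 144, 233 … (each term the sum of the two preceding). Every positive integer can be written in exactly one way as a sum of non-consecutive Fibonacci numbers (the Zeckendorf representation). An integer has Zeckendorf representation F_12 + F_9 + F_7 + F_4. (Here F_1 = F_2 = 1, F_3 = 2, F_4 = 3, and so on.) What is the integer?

F_12 + F_9 + F_7 + F_4 = 144 + 34 + 13 + 3 = 194.

194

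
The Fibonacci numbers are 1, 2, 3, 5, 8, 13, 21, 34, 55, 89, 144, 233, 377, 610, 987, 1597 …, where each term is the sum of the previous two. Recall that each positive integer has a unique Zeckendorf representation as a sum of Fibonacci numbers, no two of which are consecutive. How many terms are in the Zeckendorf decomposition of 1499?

7

largest Fibonacci ≤ 1499 is 987; 1499 − 987 = 512
largest Fibonacci ≤ 512 is 377; 512 − 377 = 135
largest Fibonacci ≤ 135 is 89; 135 − 89 = 46
largest Fibonacci ≤ 46 is 34; 46 − 34 = 12
largest Fibonacci ≤ 12 is 8; 12 − 8 = 4
largest Fibonacci ≤ 4 is 3; 4 − 3 = 1
largest Fibonacci ≤ 1 is 1; 1 − 1 = 0
1499 = 987 + 377 + 89 + 34 + 8 + 3 + 1, which has 7 terms.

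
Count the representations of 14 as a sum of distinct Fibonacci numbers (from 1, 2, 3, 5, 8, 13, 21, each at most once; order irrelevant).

3

Starting from the Zeckendorf form and repeatedly splitting a term F_k into F_{k−1} + F_{k−2} (when neither is already used) reaches every representation.
14 = 13+1 = 8+5+1 = 8+3+2+1 — 3 representations.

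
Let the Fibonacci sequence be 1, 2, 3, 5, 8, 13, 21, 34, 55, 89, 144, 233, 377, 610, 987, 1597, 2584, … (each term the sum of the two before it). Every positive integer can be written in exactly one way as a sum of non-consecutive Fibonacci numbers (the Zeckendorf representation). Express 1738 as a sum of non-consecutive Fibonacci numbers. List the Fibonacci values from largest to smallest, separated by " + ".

Repeatedly subtract the largest Fibonacci number that fits:
1597 ≤ 1738 < 2584, so take 1597; remainder 141
89 ≤ 141 < 144, so take 89; remainder 52
34 ≤ 52 < 55, so take 34; remainder 18
13 ≤ 18 < 21, so take 13; remainder 5
5 ≤ 5 < 8, so take 5; remainder 0
So 1738 = 1597 + 89 + 34 + 13 + 5, with no two terms consecutive in the sequence.

1597 + 89 + 34 + 13 + 5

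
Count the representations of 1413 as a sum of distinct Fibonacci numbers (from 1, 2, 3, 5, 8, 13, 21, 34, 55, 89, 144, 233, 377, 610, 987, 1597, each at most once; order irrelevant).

Each representation comes from the Zeckendorf form by replacing some F_k with F_{k−1} + F_{k−2} where possible.
1413 = 987+377+34+13+2 = 987+377+34+8+5+2 = 987+233+144+34+13+2 = 987+377+21+13+8+5+2 = … (11 more), for 15 in all.

15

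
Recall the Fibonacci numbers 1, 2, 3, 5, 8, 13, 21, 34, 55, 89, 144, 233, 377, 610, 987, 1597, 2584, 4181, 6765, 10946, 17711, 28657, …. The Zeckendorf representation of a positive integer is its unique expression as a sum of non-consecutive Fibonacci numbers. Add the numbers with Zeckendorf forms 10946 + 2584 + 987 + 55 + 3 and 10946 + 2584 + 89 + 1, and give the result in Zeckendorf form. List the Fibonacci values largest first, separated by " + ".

The two numbers are 14575 and 13620, so their sum is 28195.
Greedily peel off the largest Fibonacci term at each step:
subtract 17711 from 28195: 10484 remains
subtract 6765 from 10484: 3719 remains
subtract 2584 from 3719: 1135 remains
subtract 987 from 1135: 148 remains
subtract 144 from 148: 4 remains
subtract 3 from 4: 1 remains
subtract 1 from 1: 0 remains

17711 + 6765 + 2584 + 987 + 144 + 3 + 1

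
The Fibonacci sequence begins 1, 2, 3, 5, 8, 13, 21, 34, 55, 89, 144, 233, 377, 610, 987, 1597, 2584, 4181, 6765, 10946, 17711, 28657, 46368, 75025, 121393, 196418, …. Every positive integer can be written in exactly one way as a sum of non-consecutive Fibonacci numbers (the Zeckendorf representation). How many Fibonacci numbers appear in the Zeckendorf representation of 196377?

Greedy algorithm:
largest Fibonacci ≤ 196377 is 121393; 196377 − 121393 = 74984
largest Fibonacci ≤ 74984 is 46368; 74984 − 46368 = 28616
largest Fibonacci ≤ 28616 is 17711; 28616 − 17711 = 10905
largest Fibonacci ≤ 10905 is 6765; 10905 − 6765 = 4140
largest Fibonacci ≤ 4140 is 2584; 4140 − 2584 = 1556
largest Fibonacci ≤ 1556 is 987; 1556 − 987 = 569
largest Fibonacci ≤ 569 is 377; 569 − 377 = 192
largest Fibonacci ≤ 192 is 144; 192 − 144 = 48
largest Fibonacci ≤ 48 is 34; 48 − 34 = 14
largest Fibonacci ≤ 14 is 13; 14 − 13 = 1
largest Fibonacci ≤ 1 is 1; 1 − 1 = 0
196377 = 121393 + 46368 + 17711 + 6765 + 2584 + 987 + 377 + 144 + 34 + 13 + 1, which has 11 terms.

11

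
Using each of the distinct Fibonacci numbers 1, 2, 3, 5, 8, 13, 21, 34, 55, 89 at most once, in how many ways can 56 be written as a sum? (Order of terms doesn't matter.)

56 = 55+1 = 34+21+1 = 34+13+8+1 = 34+13+5+3+1 — 4 representations.

4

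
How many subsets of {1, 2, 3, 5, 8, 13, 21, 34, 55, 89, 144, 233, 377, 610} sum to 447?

Each representation comes from the Zeckendorf form by replacing some F_k with F_{k−1} + F_{k−2} where possible.
447 = 377+55+13+2 = 377+55+8+5+2 = 377+34+21+13+2 = 233+144+55+13+2 = 377+34+21+8+5+2 = … (5 more), for 10 in all.

10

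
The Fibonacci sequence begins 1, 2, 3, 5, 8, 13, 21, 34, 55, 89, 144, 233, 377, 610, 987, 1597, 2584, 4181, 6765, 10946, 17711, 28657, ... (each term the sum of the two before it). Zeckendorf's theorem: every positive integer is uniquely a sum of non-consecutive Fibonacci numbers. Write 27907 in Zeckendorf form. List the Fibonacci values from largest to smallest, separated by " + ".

17711 + 6765 + 2584 + 610 + 233 + 3 + 1

Repeatedly subtract the largest Fibonacci number that fits:
27907: greatest Fibonacci not exceeding it is 17711, leaving 10196
10196: greatest Fibonacci not exceeding it is 6765, leaving 3431
3431: greatest Fibonacci not exceeding it is 2584, leaving 847
847: greatest Fibonacci not exceeding it is 610, leaving 237
237: greatest Fibonacci not exceeding it is 233, leaving 4
4: greatest Fibonacci not exceeding it is 3, leaving 1
1: greatest Fibonacci not exceeding it is 1, leaving 0
So 27907 = 17711 + 6765 + 2584 + 610 + 233 + 3 + 1, with no two terms consecutive in the sequence.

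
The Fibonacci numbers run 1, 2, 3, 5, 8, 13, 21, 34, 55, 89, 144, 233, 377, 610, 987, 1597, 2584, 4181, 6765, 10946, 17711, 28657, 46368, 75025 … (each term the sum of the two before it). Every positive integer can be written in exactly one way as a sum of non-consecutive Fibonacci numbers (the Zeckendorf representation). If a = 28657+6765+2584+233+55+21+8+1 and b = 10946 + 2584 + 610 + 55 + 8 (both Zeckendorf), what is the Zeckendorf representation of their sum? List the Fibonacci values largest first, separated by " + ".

46368 + 4181 + 1597 + 377 + 3 + 1

The two numbers are 38324 and 14203, so their sum is 52527.
largest Fibonacci ≤ 52527 is 46368; 52527 − 46368 = 6159
largest Fibonacci ≤ 6159 is 4181; 6159 − 4181 = 1978
largest Fibonacci ≤ 1978 is 1597; 1978 − 1597 = 381
largest Fibonacci ≤ 381 is 377; 381 − 377 = 4
largest Fibonacci ≤ 4 is 3; 4 − 3 = 1
largest Fibonacci ≤ 1 is 1; 1 − 1 = 0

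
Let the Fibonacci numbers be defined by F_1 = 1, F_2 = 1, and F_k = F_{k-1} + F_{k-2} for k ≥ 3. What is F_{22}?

17711

Iterating the recurrence up to F_{14} = 377 and F_{13} = 233:
F_{15} = F_{14} + F_{13} = 377 + 233 = 610
F_{16} = F_{15} + F_{14} = 610 + 377 = 987
F_{17} = F_{16} + F_{15} = 987 + 610 = 1597
F_{18} = F_{17} + F_{16} = 1597 + 987 = 2584
F_{19} = F_{18} + F_{17} = 2584 + 1597 = 4181
F_{20} = F_{19} + F_{18} = 4181 + 2584 = 6765
F_{21} = F_{20} + F_{19} = 6765 + 4181 = 10946
F_{22} = F_{21} + F_{20} = 10946 + 6765 = 17711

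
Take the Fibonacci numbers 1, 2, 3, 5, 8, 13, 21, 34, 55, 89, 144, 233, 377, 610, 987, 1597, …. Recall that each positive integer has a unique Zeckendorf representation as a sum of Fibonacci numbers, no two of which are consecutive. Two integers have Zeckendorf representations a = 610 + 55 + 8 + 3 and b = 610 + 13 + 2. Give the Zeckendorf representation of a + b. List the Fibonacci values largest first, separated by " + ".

987 + 233 + 55 + 21 + 5

The two numbers are 676 and 625, so their sum is 1301.
Repeatedly subtract the largest Fibonacci number that fits:
1301: greatest Fibonacci not exceeding it is 987, leaving 314
314: greatest Fibonacci not exceeding it is 233, leaving 81
81: greatest Fibonacci not exceeding it is 55, leaving 26
26: greatest Fibonacci not exceeding it is 21, leaving 5
5: greatest Fibonacci not exceeding it is 5, leaving 0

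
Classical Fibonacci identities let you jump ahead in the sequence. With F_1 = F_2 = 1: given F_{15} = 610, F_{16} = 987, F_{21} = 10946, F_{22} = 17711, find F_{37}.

24157817

By the addition formula F_{m+n} = F_m F_{n+1} + F_{m−1} F_n with m=22, n=15: F_{37} = 17711·987 + 10946·610 = 17480757 + 6677060 = 24157817.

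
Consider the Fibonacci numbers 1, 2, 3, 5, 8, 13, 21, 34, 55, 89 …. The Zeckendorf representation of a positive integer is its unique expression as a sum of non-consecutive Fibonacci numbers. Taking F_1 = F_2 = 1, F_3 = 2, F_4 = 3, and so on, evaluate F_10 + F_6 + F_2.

64

F_10 + F_6 + F_2 = 55 + 8 + 1 = 64.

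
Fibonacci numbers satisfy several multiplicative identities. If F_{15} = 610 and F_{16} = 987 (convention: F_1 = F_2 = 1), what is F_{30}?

By the doubling identity F_{2k} = F_k(2F_{k+1} − F_k): F_{30} = 610·(2·987 − 610) = 610·1364 = 832040.

832040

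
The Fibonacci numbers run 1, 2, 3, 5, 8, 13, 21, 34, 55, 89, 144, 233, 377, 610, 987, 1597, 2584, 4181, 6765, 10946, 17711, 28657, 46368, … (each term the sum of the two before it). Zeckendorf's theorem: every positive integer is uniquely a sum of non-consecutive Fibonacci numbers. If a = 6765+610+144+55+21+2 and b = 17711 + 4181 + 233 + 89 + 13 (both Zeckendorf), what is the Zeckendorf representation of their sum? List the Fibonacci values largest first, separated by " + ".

28657 + 987 + 144 + 34 + 2

The two numbers are 7597 and 22227, so their sum is 29824.
29824 − 28657 = 1167
1167 − 987 = 180
180 − 144 = 36
36 − 34 = 2
2 − 2 = 0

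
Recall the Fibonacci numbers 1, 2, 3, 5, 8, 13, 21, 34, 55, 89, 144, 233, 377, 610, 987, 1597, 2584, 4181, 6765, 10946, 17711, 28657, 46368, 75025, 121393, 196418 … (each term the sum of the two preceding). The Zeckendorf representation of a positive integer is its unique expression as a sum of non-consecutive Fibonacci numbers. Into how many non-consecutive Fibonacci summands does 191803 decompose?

10

191803 − 121393 = 70410
70410 − 46368 = 24042
24042 − 17711 = 6331
6331 − 4181 = 2150
2150 − 1597 = 553
553 − 377 = 176
176 − 144 = 32
32 − 21 = 11
11 − 8 = 3
3 − 3 = 0
191803 = 121393 + 46368 + 17711 + 4181 + 1597 + 377 + 144 + 21 + 8 + 3, which has 10 terms.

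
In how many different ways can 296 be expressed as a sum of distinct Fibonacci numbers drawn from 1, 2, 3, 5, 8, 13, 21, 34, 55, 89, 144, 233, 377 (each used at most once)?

16

Starting from the Zeckendorf form and repeatedly splitting a term F_k into F_{k−1} + F_{k−2} (when neither is already used) reaches every representation.
296 = 233+55+8 = 233+55+5+3 = 233+34+21+8 = 144+89+55+8 = … (12 more), for 16 in all.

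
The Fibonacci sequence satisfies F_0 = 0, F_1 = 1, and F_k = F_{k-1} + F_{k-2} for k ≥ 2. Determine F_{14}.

377

Iterating the recurrence up to F_{8} = 21 and F_{7} = 13:
F_{9} = F_{8} + F_{7} = 21 + 13 = 34
F_{10} = F_{9} + F_{8} = 34 + 21 = 55
F_{11} = F_{10} + F_{9} = 55 + 34 = 89
F_{12} = F_{11} + F_{10} = 89 + 55 = 144
F_{13} = F_{12} + F_{11} = 144 + 89 = 233
F_{14} = F_{13} + F_{12} = 233 + 144 = 377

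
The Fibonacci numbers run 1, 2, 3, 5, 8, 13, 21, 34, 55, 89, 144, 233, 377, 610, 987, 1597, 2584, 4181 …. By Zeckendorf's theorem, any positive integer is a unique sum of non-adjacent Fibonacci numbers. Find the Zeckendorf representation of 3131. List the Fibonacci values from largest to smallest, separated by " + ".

subtract 2584 from 3131: 547 remains
subtract 377 from 547: 170 remains
subtract 144 from 170: 26 remains
subtract 21 from 26: 5 remains
subtract 5 from 5: 0 remains
So 3131 = 2584 + 377 + 144 + 21 + 5, with no two terms consecutive in the sequence.

2584 + 377 + 144 + 21 + 5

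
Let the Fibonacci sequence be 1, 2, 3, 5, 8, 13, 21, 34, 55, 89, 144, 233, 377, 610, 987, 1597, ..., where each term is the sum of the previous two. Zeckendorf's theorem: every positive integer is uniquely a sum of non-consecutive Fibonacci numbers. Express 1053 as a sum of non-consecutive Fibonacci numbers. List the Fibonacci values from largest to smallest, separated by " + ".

Repeatedly subtract the largest Fibonacci number that fits:
1053 − 987 = 66
66 − 55 = 11
11 − 8 = 3
3 − 3 = 0
So 1053 = 987 + 55 + 8 + 3, with no two terms consecutive in the sequence.

987 + 55 + 8 + 3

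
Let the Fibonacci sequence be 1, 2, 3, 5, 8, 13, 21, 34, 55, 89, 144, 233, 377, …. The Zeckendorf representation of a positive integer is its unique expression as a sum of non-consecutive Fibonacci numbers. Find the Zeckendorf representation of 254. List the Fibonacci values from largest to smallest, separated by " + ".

233 + 21

Repeatedly subtract the largest Fibonacci number that fits:
254 − 233 = 21
21 − 21 = 0
So 254 = 233 + 21, with no two terms consecutive in the sequence.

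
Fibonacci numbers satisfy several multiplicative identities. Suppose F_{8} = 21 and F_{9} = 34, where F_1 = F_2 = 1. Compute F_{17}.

By F_{2k+1} = F_k² + F_{k+1}²: F_{17} = 21² + 34² = 441 + 1156 = 1597.

1597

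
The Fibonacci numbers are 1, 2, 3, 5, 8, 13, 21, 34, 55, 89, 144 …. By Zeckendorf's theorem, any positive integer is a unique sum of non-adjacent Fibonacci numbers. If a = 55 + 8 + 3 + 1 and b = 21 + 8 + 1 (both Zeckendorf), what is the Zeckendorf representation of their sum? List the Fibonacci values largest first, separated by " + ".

89 + 8

The two numbers are 67 and 30, so their sum is 97.
largest Fibonacci ≤ 97 is 89; 97 − 89 = 8
largest Fibonacci ≤ 8 is 8; 8 − 8 = 0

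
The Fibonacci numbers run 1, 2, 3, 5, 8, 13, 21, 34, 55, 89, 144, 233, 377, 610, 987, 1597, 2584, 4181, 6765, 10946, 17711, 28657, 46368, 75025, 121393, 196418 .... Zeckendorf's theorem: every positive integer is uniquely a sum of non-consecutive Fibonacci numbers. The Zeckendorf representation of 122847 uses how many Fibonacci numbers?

5

Repeatedly subtract the largest Fibonacci number that fits:
take 121393 (≤ 122847); 122847 − 121393 = 1454
take 987 (≤ 1454); 1454 − 987 = 467
take 377 (≤ 467); 467 − 377 = 90
take 89 (≤ 90); 90 − 89 = 1
take 1 (≤ 1); 1 − 1 = 0
122847 = 121393 + 987 + 377 + 89 + 1, which has 5 terms.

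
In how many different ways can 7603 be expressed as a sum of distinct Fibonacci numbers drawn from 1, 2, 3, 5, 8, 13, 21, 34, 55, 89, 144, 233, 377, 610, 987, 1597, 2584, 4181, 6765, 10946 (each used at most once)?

54

Each representation comes from the Zeckendorf form by replacing some F_k with F_{k−1} + F_{k−2} where possible.
7603 = 6765+610+144+55+21+8 = 6765+610+144+55+21+5+3 = 6765+377+233+144+55+21+8 = 6765+610+144+55+21+5+2+1 = 6765+610+144+55+13+8+5+3 = … (49 more), for 54 in all.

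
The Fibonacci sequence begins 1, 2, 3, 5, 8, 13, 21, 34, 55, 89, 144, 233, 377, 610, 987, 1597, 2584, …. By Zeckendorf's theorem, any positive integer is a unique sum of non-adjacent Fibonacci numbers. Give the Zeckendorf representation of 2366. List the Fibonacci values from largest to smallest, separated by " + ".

subtract 1597 from 2366: 769 remains
subtract 610 from 769: 159 remains
subtract 144 from 159: 15 remains
subtract 13 from 15: 2 remains
subtract 2 from 2: 0 remains
So 2366 = 1597 + 610 + 144 + 13 + 2, with no two terms consecutive in the sequence.

1597 + 610 + 144 + 13 + 2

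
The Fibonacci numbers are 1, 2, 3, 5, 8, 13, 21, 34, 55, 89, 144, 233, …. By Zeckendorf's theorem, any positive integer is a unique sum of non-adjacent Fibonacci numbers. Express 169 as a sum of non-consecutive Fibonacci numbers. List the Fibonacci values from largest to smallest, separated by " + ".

144 + 21 + 3 + 1

Repeatedly subtract the largest Fibonacci number that fits:
169 − 144 = 25
25 − 21 = 4
4 − 3 = 1
1 − 1 = 0
So 169 = 144 + 21 + 3 + 1, with no two terms consecutive in the sequence.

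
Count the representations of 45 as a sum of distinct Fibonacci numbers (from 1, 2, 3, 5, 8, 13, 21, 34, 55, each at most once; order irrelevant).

45 = 34+8+3 = 34+8+2+1 = 21+13+8+3 = … (3 more), for 6 in all.

6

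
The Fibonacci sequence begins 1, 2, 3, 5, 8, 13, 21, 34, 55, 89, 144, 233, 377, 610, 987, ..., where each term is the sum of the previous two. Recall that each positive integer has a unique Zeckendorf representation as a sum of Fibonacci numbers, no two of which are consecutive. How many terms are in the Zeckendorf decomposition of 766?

5

Greedy algorithm:
largest Fibonacci ≤ 766 is 610; 766 − 610 = 156
largest Fibonacci ≤ 156 is 144; 156 − 144 = 12
largest Fibonacci ≤ 12 is 8; 12 − 8 = 4
largest Fibonacci ≤ 4 is 3; 4 − 3 = 1
largest Fibonacci ≤ 1 is 1; 1 − 1 = 0
766 = 610 + 144 + 8 + 3 + 1, which has 5 terms.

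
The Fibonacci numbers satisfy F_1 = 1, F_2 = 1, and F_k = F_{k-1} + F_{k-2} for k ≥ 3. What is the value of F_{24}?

46368

Iterating the recurrence up to F_{17} = 1597 and F_{16} = 987:
F_{18} = F_{17} + F_{16} = 1597 + 987 = 2584
F_{19} = F_{18} + F_{17} = 2584 + 1597 = 4181
F_{20} = F_{19} + F_{18} = 4181 + 2584 = 6765
F_{21} = F_{20} + F_{19} = 6765 + 4181 = 10946
F_{22} = F_{21} + F_{20} = 10946 + 6765 = 17711
F_{23} = F_{22} + F_{21} = 17711 + 10946 = 28657
F_{24} = F_{23} + F_{22} = 28657 + 17711 = 46368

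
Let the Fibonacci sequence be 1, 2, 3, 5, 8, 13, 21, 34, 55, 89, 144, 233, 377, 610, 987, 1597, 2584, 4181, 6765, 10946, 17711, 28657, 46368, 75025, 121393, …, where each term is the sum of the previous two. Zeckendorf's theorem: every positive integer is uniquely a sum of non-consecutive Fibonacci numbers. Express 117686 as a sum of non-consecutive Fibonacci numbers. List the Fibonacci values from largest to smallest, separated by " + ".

Greedily peel off the largest Fibonacci term at each step:
117686 − 75025 = 42661
42661 − 28657 = 14004
14004 − 10946 = 3058
3058 − 2584 = 474
474 − 377 = 97
97 − 89 = 8
8 − 8 = 0
So 117686 = 75025 + 28657 + 10946 + 2584 + 377 + 89 + 8, with no two terms consecutive in the sequence.

75025 + 28657 + 10946 + 2584 + 377 + 89 + 8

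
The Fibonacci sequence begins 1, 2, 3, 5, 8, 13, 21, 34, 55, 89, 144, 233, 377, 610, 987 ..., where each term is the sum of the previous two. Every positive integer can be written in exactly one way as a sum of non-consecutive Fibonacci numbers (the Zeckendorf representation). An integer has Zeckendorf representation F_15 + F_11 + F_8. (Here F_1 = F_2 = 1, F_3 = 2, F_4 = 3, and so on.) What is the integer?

F_15 + F_11 + F_8 = 610 + 89 + 21 = 720.

720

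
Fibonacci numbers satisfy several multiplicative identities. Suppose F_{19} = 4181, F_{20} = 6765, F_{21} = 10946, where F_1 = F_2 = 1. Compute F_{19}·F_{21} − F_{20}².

4181·10946 − 6765² = 45765226 − 45765225 = 1. (Cassini's identity: F_{k−1}F_{k+1} − F_k² = (−1)^k.)

1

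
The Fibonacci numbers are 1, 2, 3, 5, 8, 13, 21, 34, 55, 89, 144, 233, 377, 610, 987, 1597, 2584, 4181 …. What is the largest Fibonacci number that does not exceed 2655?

2584 ≤ 2655 < 4181, so the largest Fibonacci number not exceeding 2655 is 2584.

2584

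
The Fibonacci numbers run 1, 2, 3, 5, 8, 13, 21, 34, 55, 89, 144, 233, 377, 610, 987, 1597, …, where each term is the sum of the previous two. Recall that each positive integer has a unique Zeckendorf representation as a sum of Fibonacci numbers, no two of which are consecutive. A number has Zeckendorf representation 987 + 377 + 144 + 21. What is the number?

1529

987 + 377 + 144 + 21 = 1529.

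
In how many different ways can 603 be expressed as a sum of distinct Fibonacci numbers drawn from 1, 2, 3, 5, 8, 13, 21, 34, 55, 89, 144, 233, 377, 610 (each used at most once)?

Each representation comes from the Zeckendorf form by replacing some F_k with F_{k−1} + F_{k−2} where possible.
603 = 377+144+55+21+5+1 = 377+144+55+21+3+2+1 = 377+144+55+13+8+5+1 = 377+144+55+13+8+3+2+1 = 377+144+34+21+13+8+5+1 = … (5 more), for 10 in all.

10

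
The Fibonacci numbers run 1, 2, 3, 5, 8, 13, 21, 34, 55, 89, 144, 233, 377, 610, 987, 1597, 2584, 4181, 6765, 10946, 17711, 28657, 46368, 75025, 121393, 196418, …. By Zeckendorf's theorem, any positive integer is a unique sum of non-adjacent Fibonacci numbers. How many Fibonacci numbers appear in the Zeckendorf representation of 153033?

largest Fibonacci ≤ 153033 is 121393; 153033 − 121393 = 31640
largest Fibonacci ≤ 31640 is 28657; 31640 − 28657 = 2983
largest Fibonacci ≤ 2983 is 2584; 2983 − 2584 = 399
largest Fibonacci ≤ 399 is 377; 399 − 377 = 22
largest Fibonacci ≤ 22 is 21; 22 − 21 = 1
largest Fibonacci ≤ 1 is 1; 1 − 1 = 0
153033 = 121393 + 28657 + 2584 + 377 + 21 + 1, which has 6 terms.

6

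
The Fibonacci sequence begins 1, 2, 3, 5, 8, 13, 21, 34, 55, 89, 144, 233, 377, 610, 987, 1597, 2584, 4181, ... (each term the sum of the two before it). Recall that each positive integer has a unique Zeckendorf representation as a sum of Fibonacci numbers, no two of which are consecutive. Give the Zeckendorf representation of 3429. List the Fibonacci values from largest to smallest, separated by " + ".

2584 + 610 + 233 + 2

Repeatedly subtract the largest Fibonacci number that fits:
3429: greatest Fibonacci not exceeding it is 2584, leaving 845
845: greatest Fibonacci not exceeding it is 610, leaving 235
235: greatest Fibonacci not exceeding it is 233, leaving 2
2: greatest Fibonacci not exceeding it is 2, leaving 0
So 3429 = 2584 + 610 + 233 + 2, with no two terms consecutive in the sequence.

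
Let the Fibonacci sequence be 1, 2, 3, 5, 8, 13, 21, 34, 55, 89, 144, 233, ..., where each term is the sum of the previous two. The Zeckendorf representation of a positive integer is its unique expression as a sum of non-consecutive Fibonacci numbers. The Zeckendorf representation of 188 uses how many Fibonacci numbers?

Repeatedly subtract the largest Fibonacci number that fits:
188 − 144 = 44
44 − 34 = 10
10 − 8 = 2
2 − 2 = 0
188 = 144 + 34 + 8 + 2, which has 4 terms.

4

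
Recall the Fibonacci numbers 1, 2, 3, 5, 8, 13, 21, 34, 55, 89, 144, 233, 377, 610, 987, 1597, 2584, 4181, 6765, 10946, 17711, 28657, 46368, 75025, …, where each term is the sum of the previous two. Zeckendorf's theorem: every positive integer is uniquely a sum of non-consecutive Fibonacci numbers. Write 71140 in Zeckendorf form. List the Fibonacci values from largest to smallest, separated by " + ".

71140 − 46368 = 24772
24772 − 17711 = 7061
7061 − 6765 = 296
296 − 233 = 63
63 − 55 = 8
8 − 8 = 0
So 71140 = 46368 + 17711 + 6765 + 233 + 55 + 8, with no two terms consecutive in the sequence.

46368 + 17711 + 6765 + 233 + 55 + 8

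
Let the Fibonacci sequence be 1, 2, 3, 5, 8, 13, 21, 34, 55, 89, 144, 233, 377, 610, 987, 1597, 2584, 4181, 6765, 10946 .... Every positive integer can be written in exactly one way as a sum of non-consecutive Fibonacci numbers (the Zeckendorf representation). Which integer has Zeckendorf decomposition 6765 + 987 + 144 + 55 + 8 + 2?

6765 + 987 + 144 + 55 + 8 + 2 = 7961.

7961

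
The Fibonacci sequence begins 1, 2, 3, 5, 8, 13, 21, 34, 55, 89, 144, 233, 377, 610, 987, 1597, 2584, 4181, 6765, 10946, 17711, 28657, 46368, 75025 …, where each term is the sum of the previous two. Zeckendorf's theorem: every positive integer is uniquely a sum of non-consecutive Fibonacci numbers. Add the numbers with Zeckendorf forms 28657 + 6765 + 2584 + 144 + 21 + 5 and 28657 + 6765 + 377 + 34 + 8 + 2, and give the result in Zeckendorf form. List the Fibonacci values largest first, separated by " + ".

46368 + 17711 + 6765 + 2584 + 377 + 144 + 55 + 13 + 2

The two numbers are 38176 and 35843, so their sum is 74019.
Greedily peel off the largest Fibonacci term at each step:
take 46368 (≤ 74019); 74019 − 46368 = 27651
take 17711 (≤ 27651); 27651 − 17711 = 9940
take 6765 (≤ 9940); 9940 − 6765 = 3175
take 2584 (≤ 3175); 3175 − 2584 = 591
take 377 (≤ 591); 591 − 377 = 214
take 144 (≤ 214); 214 − 144 = 70
take 55 (≤ 70); 70 − 55 = 15
take 13 (≤ 15); 15 − 13 = 2
take 2 (≤ 2); 2 − 2 = 0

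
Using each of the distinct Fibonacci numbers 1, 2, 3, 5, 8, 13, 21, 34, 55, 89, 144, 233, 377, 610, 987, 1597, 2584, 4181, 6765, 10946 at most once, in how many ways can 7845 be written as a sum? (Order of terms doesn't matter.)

32

Starting from the Zeckendorf form and repeatedly splitting a term F_k into F_{k−1} + F_{k−2} (when neither is already used) reaches every representation.
7845 = 6765+987+89+3+1 = 6765+987+55+34+3+1 = 6765+610+377+89+3+1 = … (29 more), for 32 in all.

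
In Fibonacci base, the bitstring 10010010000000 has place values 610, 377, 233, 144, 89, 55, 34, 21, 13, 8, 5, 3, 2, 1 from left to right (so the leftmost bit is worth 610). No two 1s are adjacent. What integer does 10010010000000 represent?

Summing the place values of the 1 bits: 610 + 144 + 34 = 788.

788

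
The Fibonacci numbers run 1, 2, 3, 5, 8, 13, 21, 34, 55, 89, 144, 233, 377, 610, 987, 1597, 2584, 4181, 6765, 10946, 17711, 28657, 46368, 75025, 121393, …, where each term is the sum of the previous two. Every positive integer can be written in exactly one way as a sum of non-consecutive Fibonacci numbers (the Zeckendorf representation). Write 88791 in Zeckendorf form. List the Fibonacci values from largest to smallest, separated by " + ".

subtract 75025 from 88791: 13766 remains
subtract 10946 from 13766: 2820 remains
subtract 2584 from 2820: 236 remains
subtract 233 from 236: 3 remains
subtract 3 from 3: 0 remains
So 88791 = 75025 + 10946 + 2584 + 233 + 3, with no two terms consecutive in the sequence.

75025 + 10946 + 2584 + 233 + 3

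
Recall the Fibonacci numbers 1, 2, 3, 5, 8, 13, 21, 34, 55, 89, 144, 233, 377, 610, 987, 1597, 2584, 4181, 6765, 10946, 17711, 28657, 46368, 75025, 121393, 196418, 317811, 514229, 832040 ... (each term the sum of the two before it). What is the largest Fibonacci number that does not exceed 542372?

514229

514229 ≤ 542372 < 832040, so the largest Fibonacci number not exceeding 542372 is 514229.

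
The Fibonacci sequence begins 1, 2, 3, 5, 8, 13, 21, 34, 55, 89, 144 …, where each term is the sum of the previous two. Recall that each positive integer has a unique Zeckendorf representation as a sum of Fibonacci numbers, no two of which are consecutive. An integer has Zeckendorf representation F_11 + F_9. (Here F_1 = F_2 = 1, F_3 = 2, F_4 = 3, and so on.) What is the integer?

F_11 + F_9 = 89 + 34 = 123.

123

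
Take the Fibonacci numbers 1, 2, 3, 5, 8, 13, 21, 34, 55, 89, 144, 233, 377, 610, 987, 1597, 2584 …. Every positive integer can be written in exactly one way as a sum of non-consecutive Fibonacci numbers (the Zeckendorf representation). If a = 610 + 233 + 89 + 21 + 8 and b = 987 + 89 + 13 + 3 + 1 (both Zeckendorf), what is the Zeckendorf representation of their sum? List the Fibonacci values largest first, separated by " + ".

1597 + 377 + 55 + 21 + 3 + 1

The two numbers are 961 and 1093, so their sum is 2054.
Greedily peel off the largest Fibonacci term at each step:
2054: greatest Fibonacci not exceeding it is 1597, leaving 457
457: greatest Fibonacci not exceeding it is 377, leaving 80
80: greatest Fibonacci not exceeding it is 55, leaving 25
25: greatest Fibonacci not exceeding it is 21, leaving 4
4: greatest Fibonacci not exceeding it is 3, leaving 1
1: greatest Fibonacci not exceeding it is 1, leaving 0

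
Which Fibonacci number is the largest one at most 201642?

196418 ≤ 201642 < 317811, so the largest Fibonacci number not exceeding 201642 is 196418.

196418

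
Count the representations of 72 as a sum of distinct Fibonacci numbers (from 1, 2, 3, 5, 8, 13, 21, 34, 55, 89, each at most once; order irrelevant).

72 = 55+13+3+1 = 55+8+5+3+1 = 34+21+13+3+1 = 34+21+8+5+3+1 — 4 representations.

4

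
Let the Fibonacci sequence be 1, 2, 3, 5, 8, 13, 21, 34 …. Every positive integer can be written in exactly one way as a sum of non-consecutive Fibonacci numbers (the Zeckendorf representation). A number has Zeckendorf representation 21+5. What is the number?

26

21+5 = 26.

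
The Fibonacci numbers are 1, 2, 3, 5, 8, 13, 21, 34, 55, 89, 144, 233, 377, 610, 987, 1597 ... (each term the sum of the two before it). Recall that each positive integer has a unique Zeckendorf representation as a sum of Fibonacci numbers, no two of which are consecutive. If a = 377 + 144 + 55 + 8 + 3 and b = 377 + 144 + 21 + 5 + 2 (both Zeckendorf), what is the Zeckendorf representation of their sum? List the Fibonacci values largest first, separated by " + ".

The two numbers are 587 and 549, so their sum is 1136.
987 ≤ 1136 < 1597, so take 987; remainder 149
144 ≤ 149 < 233, so take 144; remainder 5
5 ≤ 5 < 8, so take 5; remainder 0

987 + 144 + 5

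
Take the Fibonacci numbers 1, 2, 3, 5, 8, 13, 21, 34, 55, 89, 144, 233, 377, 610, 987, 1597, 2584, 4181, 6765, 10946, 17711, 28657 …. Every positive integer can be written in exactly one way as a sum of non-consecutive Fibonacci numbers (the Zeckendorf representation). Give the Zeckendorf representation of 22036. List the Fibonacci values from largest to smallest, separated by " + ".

subtract 17711 from 22036: 4325 remains
subtract 4181 from 4325: 144 remains
subtract 144 from 144: 0 remains
So 22036 = 17711 + 4181 + 144, with no two terms consecutive in the sequence.

17711 + 4181 + 144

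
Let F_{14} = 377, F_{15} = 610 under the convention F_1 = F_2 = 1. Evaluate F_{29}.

514229

By the addition formula F_{m+n} = F_m F_{n+1} + F_{m−1} F_n with m=15, n=14: F_{29} = 610·610 + 377·377 = 372100 + 142129 = 514229.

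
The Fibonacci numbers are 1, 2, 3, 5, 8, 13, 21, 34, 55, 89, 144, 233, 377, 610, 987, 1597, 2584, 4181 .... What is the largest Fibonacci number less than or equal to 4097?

2584

2584 ≤ 4097 < 4181, so the largest Fibonacci number not exceeding 4097 is 2584.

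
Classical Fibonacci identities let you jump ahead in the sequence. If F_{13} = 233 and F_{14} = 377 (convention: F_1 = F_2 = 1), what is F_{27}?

196418

By F_{2k+1} = F_k² + F_{k+1}²: F_{27} = 233² + 377² = 54289 + 142129 = 196418.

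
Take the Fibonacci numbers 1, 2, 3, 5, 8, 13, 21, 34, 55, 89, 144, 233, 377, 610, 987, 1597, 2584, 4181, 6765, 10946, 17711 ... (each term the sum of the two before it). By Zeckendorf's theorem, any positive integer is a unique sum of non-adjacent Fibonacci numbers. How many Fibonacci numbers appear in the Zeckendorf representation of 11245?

5

10946 ≤ 11245 < 17711, so take 10946; remainder 299
233 ≤ 299 < 377, so take 233; remainder 66
55 ≤ 66 < 89, so take 55; remainder 11
8 ≤ 11 < 13, so take 8; remainder 3
3 ≤ 3 < 5, so take 3; remainder 0
11245 = 10946 + 233 + 55 + 8 + 3, which has 5 terms.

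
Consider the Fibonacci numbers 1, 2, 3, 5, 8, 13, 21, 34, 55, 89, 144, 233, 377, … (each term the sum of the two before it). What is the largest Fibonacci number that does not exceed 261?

233 ≤ 261 < 377, so the largest Fibonacci number not exceeding 261 is 233.

233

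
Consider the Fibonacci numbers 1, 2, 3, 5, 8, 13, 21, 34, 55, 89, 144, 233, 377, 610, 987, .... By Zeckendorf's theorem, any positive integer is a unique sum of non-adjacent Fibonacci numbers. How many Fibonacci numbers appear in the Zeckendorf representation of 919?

Greedy algorithm:
take 610 (≤ 919); 919 − 610 = 309
take 233 (≤ 309); 309 − 233 = 76
take 55 (≤ 76); 76 − 55 = 21
take 21 (≤ 21); 21 − 21 = 0
919 = 610 + 233 + 55 + 21, which has 4 terms.

4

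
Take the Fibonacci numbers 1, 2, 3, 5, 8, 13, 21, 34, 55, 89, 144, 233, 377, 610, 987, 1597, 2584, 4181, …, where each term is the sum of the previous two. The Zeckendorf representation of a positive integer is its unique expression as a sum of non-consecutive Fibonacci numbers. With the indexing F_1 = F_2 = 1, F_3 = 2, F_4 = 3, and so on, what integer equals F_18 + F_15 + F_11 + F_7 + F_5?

F_18 + F_15 + F_11 + F_7 + F_5 = 2584 + 610 + 89 + 13 + 5 = 3301.

3301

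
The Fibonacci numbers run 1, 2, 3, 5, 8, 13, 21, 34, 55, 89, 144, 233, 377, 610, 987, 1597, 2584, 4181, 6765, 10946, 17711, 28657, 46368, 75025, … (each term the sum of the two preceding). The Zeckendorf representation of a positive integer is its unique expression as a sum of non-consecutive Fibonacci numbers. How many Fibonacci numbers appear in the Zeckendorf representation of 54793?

subtract 46368 from 54793: 8425 remains
subtract 6765 from 8425: 1660 remains
subtract 1597 from 1660: 63 remains
subtract 55 from 63: 8 remains
subtract 8 from 8: 0 remains
54793 = 46368 + 6765 + 1597 + 55 + 8, which has 5 terms.

5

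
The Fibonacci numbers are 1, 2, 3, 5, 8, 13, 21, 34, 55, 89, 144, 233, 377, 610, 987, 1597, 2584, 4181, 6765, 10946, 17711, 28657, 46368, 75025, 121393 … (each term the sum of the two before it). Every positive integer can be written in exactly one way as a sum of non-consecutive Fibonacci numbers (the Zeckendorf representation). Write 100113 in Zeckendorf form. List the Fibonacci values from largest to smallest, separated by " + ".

75025 ≤ 100113 < 121393, so take 75025; remainder 25088
17711 ≤ 25088 < 28657, so take 17711; remainder 7377
6765 ≤ 7377 < 10946, so take 6765; remainder 612
610 ≤ 612 < 987, so take 610; remainder 2
2 ≤ 2 < 3, so take 2; remainder 0
So 100113 = 75025 + 17711 + 6765 + 610 + 2, with no two terms consecutive in the sequence.

75025 + 17711 + 6765 + 610 + 2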